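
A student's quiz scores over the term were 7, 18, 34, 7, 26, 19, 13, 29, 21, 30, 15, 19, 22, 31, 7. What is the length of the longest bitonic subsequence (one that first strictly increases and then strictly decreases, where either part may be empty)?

inc[i] = longest strictly increasing subsequence ending at i; dec[i] = longest strictly decreasing subsequence starting at i:
i:      1  2  3  4  5  6  7  8  9 10 11 12 13 14 15
a[i]:   7 18 34  7 26 19 13 29 21 30 15 19 22 31  7
inc:    1  2  3  1  3  3  2  4  4  5  3  4  5  6  1
dec:    1  3  5  1  4  3  2  4  3  3  2  2  2  2  1
Best peak at i=3 (value 34): inc=3, dec=5, length 3+5−1 = 7.

7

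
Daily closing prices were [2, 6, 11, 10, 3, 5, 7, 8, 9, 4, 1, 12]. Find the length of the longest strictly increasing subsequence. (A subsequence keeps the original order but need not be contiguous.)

7

Track the smallest tail for each achievable length (strict):
2 → extends → [2]
6 → extends → [2, 6]
11 → extends → [2, 6, 11]
10 → replaces 11 → [2, 6, 10]
3 → replaces 6 → [2, 3, 10]
5 → replaces 10 → [2, 3, 5]
7 → extends → [2, 3, 5, 7]
8 → extends → [2, 3, 5, 7, 8]
9 → extends → [2, 3, 5, 7, 8, 9]
4 → replaces 5 → [2, 3, 4, 7, 8, 9]
1 → replaces 2 → [1, 3, 4, 7, 8, 9]
12 → extends → [1, 3, 4, 7, 8, 9, 12]
Seven tails, so the longest strictly increasing subsequence has length 7 (e.g. 2, 3, 5, 7, 8, 9, 12).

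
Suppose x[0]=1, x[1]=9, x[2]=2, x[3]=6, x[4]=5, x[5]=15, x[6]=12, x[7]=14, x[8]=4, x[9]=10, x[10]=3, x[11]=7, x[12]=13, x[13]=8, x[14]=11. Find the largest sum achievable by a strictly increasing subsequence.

Let S[i] be the best sum of a strictly increasing subsequence ending at i:
i:      0  1  2  3  4  5  6  7  8  9 10 11 12 13 14
x[i]:   1  9  2  6  5 15 12 14  4 10  3  7 13  8 11
S:      1 10  3  9  8 25 22 36  7 20  6 16 35 24 35
Maximum is 36 (e.g. 1 + 9 + 12 + 14).

36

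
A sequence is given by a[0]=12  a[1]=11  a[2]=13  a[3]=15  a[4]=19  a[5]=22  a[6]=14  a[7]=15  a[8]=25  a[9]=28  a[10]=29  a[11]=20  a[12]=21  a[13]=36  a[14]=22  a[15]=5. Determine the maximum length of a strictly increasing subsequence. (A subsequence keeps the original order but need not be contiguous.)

9

Track the smallest tail for each achievable length (strict):
12 → extends → [12]
11 → replaces 12 → [11]
13 → extends → [11, 13]
15 → extends → [11, 13, 15]
19 → extends → [11, 13, 15, 19]
22 → extends → [11, 13, 15, 19, 22]
14 → replaces 15 → [11, 13, 14, 19, 22]
15 → replaces 19 → [11, 13, 14, 15, 22]
25 → extends → [11, 13, 14, 15, 22, 25]
28 → extends → [11, 13, 14, 15, 22, 25, 28]
29 → extends → [11, 13, 14, 15, 22, 25, 28, 29]
20 → replaces 22 → [11, 13, 14, 15, 20, 25, 28, 29]
21 → replaces 25 → [11, 13, 14, 15, 20, 21, 28, 29]
36 → extends → [11, 13, 14, 15, 20, 21, 28, 29, 36]
22 → replaces 28 → [11, 13, 14, 15, 20, 21, 22, 29, 36]
5 → replaces 11 → [5, 13, 14, 15, 20, 21, 22, 29, 36]
Nine tails, so the longest strictly increasing subsequence has length 9 (e.g. 12, 13, 15, 19, 22, 25, 28, 29, 36).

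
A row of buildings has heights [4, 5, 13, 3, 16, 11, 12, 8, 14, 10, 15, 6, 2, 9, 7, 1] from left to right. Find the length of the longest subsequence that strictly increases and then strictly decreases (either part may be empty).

inc[i] = longest strictly increasing subsequence ending at i; dec[i] = longest strictly decreasing subsequence starting at i:
i:      1  2  3  4  5  6  7  8  9 10 11 12 13 14 15 16
a[i]:   4  5 13  3 16 11 12  8 14 10 15  6  2  9  7  1
inc:    1  2  3  1  4  3  4  3  5  4  6  3  1  4  4  1
dec:    4  4  6  3  6  5  5  4  5  4  4  3  2  3  2  1
Best peak at i=5 (value 16): inc=4, dec=6, length 4+6−1 = 9.

9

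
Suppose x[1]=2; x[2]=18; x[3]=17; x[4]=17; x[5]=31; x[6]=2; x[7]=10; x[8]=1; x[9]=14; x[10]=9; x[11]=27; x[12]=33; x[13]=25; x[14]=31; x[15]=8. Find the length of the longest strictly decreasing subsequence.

5

Negate each value so 'decreasing' becomes 'increasing', then run patience tails on the negated sequence:
-2 → extends → [-2]
-18 → replaces -2 → [-18]
-17 → extends → [-18, -17]
-17 → already a tail → [-18, -17]
-31 → replaces -18 → [-31, -17]
-2 → extends → [-31, -17, -2]
-10 → replaces -2 → [-31, -17, -10]
-1 → extends → [-31, -17, -10, -1]
-14 → replaces -10 → [-31, -17, -14, -1]
-9 → replaces -1 → [-31, -17, -14, -9]
-27 → replaces -17 → [-31, -27, -14, -9]
-33 → replaces -31 → [-33, -27, -14, -9]
-25 → replaces -14 → [-33, -27, -25, -9]
-31 → replaces -27 → [-33, -31, -25, -9]
-8 → extends → [-33, -31, -25, -9, -8]
Five tails, so the longest strictly decreasing subsequence of the original has length 5.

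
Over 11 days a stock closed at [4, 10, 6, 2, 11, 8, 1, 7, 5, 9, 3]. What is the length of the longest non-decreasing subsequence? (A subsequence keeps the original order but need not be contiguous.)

Track the smallest tail for each achievable length (allowing ties):
4 → extends → [4]
10 → extends → [4, 10]
6 → replaces 10 → [4, 6]
2 → replaces 4 → [2, 6]
11 → extends → [2, 6, 11]
8 → replaces 11 → [2, 6, 8]
1 → replaces 2 → [1, 6, 8]
7 → replaces 8 → [1, 6, 7]
5 → replaces 6 → [1, 5, 7]
9 → extends → [1, 5, 7, 9]
3 → replaces 5 → [1, 3, 7, 9]
Four tails, so the longest non-decreasing subsequence has length 4 (e.g. 4, 6, 8, 9).

4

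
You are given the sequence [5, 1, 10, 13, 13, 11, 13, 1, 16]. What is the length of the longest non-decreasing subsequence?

Track the smallest tail for each achievable length (allowing ties):
5 → extends → [5]
1 → replaces 5 → [1]
10 → extends → [1, 10]
13 → extends → [1, 10, 13]
13 → extends → [1, 10, 13, 13]
11 → replaces 13 → [1, 10, 11, 13]
13 → extends → [1, 10, 11, 13, 13]
1 → replaces 10 → [1, 1, 11, 13, 13]
16 → extends → [1, 1, 11, 13, 13, 16]
Six tails, so the longest non-decreasing subsequence has length 6 (e.g. 5, 10, 13, 13, 13, 16).

6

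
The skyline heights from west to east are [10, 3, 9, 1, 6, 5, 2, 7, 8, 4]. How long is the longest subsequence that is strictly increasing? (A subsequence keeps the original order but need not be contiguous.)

4

Let dp[i] be the length of the longest such subsequence ending at index i:
i:      1  2  3  4  5  6  7  8  9 10
a[i]:  10  3  9  1  6  5  2  7  8  4
dp:     1  1  2  1  2  2  2  3  4  3
Maximum dp value is 4.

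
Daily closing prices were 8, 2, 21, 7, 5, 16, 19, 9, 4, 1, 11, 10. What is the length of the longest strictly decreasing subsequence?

5

Negate each value so 'decreasing' becomes 'increasing', then run patience tails on the negated sequence:
-8 → extends → [-8]
-2 → extends → [-8, -2]
-21 → replaces -8 → [-21, -2]
-7 → replaces -2 → [-21, -7]
-5 → extends → [-21, -7, -5]
-16 → replaces -7 → [-21, -16, -5]
-19 → replaces -16 → [-21, -19, -5]
-9 → replaces -5 → [-21, -19, -9]
-4 → extends → [-21, -19, -9, -4]
-1 → extends → [-21, -19, -9, -4, -1]
-11 → replaces -9 → [-21, -19, -11, -4, -1]
-10 → replaces -4 → [-21, -19, -11, -10, -1]
Five tails, so the longest strictly decreasing subsequence of the original has length 5.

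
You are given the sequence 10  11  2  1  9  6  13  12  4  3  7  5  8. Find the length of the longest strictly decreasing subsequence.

Let dp[i] be the longest strictly decreasing subsequence ending at i:
i:      1  2  3  4  5  6  7  8  9 10 11 12 13
a[i]:  10 11  2  1  9  6 13 12  4  3  7  5  8
dp:     1  1  2  3  2  3  1  2  4  5  3  4  3
Maximum is 5.

5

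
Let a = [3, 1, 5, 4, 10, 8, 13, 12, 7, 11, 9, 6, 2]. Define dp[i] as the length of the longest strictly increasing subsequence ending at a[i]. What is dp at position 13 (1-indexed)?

dp[i] = 1 + max{dp[j] : j<i, a[j]<a[i]} (or 1 if no such j):
i:      1  2  3  4  5  6  7  8  9 10 11 12 13
a[i]:   3  1  5  4 10  8 13 12  7 11  9  6  2
dp:     1  1  2  2  3  3  4  4  3  4  4  3  2
At index 13 the value is 2.

2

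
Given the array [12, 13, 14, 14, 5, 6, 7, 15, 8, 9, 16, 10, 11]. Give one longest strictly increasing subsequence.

Patience tails give the LIS length; then backtrack through the dp parents:
12 → extends → [12]
13 → extends → [12, 13]
14 → extends → [12, 13, 14]
14 → already a tail → [12, 13, 14]
5 → replaces 12 → [5, 13, 14]
6 → replaces 13 → [5, 6, 14]
7 → replaces 14 → [5, 6, 7]
15 → extends → [5, 6, 7, 15]
8 → replaces 15 → [5, 6, 7, 8]
9 → extends → [5, 6, 7, 8, 9]
16 → extends → [5, 6, 7, 8, 9, 16]
10 → replaces 16 → [5, 6, 7, 8, 9, 10]
11 → extends → [5, 6, 7, 8, 9, 10, 11]
Length 7; one witness is 5, 6, 7, 8, 9, 10, 11.

5, 6, 7, 8, 9, 10, 11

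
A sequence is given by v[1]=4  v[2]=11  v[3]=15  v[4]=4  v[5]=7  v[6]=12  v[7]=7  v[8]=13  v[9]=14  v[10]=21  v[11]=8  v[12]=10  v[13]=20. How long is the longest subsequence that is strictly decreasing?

Let dp[i] be the longest strictly decreasing subsequence ending at i:
i:      1  2  3  4  5  6  7  8  9 10 11 12 13
v[i]:   4 11 15  4  7 12  7 13 14 21  8 10 20
dp:     1  1  1  2  2  2  3  2  2  1  3  3  2
Maximum is 3.

3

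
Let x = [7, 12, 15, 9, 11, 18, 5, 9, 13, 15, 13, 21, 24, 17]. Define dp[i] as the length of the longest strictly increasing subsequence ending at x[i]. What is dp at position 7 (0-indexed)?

dp[i] = 1 + max{dp[j] : j<i, x[j]<x[i]} (or 1 if no such j):
i:      0  1  2  3  4  5  6  7  8  9 10 11 12 13
x[i]:   7 12 15  9 11 18  5  9 13 15 13 21 24 17
dp:     1  2  3  2  3  4  1  2  4  5  4  6  7  6
At index 7 the value is 2.

2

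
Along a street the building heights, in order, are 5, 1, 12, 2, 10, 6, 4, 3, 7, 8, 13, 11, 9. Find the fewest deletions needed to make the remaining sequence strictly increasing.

7

Fewest deletions = n − (longest strictly increasing subsequence).
Patience tails:
5 → extends → [5]
1 → replaces 5 → [1]
12 → extends → [1, 12]
2 → replaces 12 → [1, 2]
10 → extends → [1, 2, 10]
6 → replaces 10 → [1, 2, 6]
4 → replaces 6 → [1, 2, 4]
3 → replaces 4 → [1, 2, 3]
7 → extends → [1, 2, 3, 7]
8 → extends → [1, 2, 3, 7, 8]
13 → extends → [1, 2, 3, 7, 8, 13]
11 → replaces 13 → [1, 2, 3, 7, 8, 11]
9 → replaces 11 → [1, 2, 3, 7, 8, 9]
Longest strictly increasing subsequence has length 6, so deletions = 13 − 6 = 7.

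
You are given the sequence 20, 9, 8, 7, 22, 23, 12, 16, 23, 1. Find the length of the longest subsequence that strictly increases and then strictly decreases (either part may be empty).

5

inc[i] = longest strictly increasing subsequence ending at i; dec[i] = longest strictly decreasing subsequence starting at i:
i:      1  2  3  4  5  6  7  8  9 10
a[i]:  20  9  8  7 22 23 12 16 23  1
inc:    1  1  1  1  2  3  2  3  4  1
dec:    5  4  3  2  3  3  2  2  2  1
Best peak at i=1 (value 20): inc=1, dec=5, length 1+5−1 = 5.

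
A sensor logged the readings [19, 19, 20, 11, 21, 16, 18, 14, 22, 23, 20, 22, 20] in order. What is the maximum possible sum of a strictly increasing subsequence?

Let S[i] be the best sum of a strictly increasing subsequence ending at i:
i:       1   2   3   4   5   6   7   8   9  10  11  12  13
a[i]:   19  19  20  11  21  16  18  14  22  23  20  22  20
S:      19  19  39  11  60  27  45  25  82 105  65  87  65
Maximum is 105 (e.g. 19 + 20 + 21 + 22 + 23).

105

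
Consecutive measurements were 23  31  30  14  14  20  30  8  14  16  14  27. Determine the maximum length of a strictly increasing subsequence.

4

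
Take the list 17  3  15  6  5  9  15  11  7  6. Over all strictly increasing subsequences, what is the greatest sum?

33

Let S[i] be the best sum of a strictly increasing subsequence ending at i:
i:      1  2  3  4  5  6  7  8  9 10
a[i]:  17  3 15  6  5  9 15 11  7  6
S:     17  3 18  9  8 18 33 29 16 14
Maximum is 33 (e.g. 3 + 6 + 9 + 15).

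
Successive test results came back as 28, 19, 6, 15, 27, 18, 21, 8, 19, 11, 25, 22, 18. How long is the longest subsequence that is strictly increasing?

Track the smallest tail for each achievable length (strict):
28 → extends → [28]
19 → replaces 28 → [19]
6 → replaces 19 → [6]
15 → extends → [6, 15]
27 → extends → [6, 15, 27]
18 → replaces 27 → [6, 15, 18]
21 → extends → [6, 15, 18, 21]
8 → replaces 15 → [6, 8, 18, 21]
19 → replaces 21 → [6, 8, 18, 19]
11 → replaces 18 → [6, 8, 11, 19]
25 → extends → [6, 8, 11, 19, 25]
22 → replaces 25 → [6, 8, 11, 19, 22]
18 → replaces 19 → [6, 8, 11, 18, 22]
Five tails, so the longest strictly increasing subsequence has length 5 (e.g. 6, 15, 18, 21, 25).

5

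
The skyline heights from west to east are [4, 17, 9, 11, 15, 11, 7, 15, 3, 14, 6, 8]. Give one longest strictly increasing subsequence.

4, 9, 11, 15

Patience tails give the LIS length; then backtrack through the dp parents:
4 → extends → [4]
17 → extends → [4, 17]
9 → replaces 17 → [4, 9]
11 → extends → [4, 9, 11]
15 → extends → [4, 9, 11, 15]
11 → already a tail → [4, 9, 11, 15]
7 → replaces 9 → [4, 7, 11, 15]
15 → already a tail → [4, 7, 11, 15]
3 → replaces 4 → [3, 7, 11, 15]
14 → replaces 15 → [3, 7, 11, 14]
6 → replaces 7 → [3, 6, 11, 14]
8 → replaces 11 → [3, 6, 8, 14]
Length 4; one witness is 4, 9, 11, 15.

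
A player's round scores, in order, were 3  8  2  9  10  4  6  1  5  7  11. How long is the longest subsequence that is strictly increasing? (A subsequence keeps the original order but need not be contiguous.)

5

Let dp[i] be the length of the longest such subsequence ending at index i:
i:      1  2  3  4  5  6  7  8  9 10 11
a[i]:   3  8  2  9 10  4  6  1  5  7 11
dp:     1  2  1  3  4  2  3  1  3  4  5
Maximum dp value is 5.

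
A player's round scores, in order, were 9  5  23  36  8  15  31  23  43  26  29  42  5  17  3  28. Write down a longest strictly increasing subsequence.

5, 8, 15, 23, 26, 29, 42

Patience tails give the LIS length; then backtrack through the dp parents:
9 → extends → [9]
5 → replaces 9 → [5]
23 → extends → [5, 23]
36 → extends → [5, 23, 36]
8 → replaces 23 → [5, 8, 36]
15 → replaces 36 → [5, 8, 15]
31 → extends → [5, 8, 15, 31]
23 → replaces 31 → [5, 8, 15, 23]
43 → extends → [5, 8, 15, 23, 43]
26 → replaces 43 → [5, 8, 15, 23, 26]
29 → extends → [5, 8, 15, 23, 26, 29]
42 → extends → [5, 8, 15, 23, 26, 29, 42]
5 → already a tail → [5, 8, 15, 23, 26, 29, 42]
17 → replaces 23 → [5, 8, 15, 17, 26, 29, 42]
3 → replaces 5 → [3, 8, 15, 17, 26, 29, 42]
28 → replaces 29 → [3, 8, 15, 17, 26, 28, 42]
Length 7; one witness is 5, 8, 15, 23, 26, 29, 42.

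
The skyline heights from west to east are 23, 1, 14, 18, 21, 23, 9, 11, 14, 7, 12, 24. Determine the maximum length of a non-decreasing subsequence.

6

Let dp[i] be the length of the longest such subsequence ending at index i:
i:      1  2  3  4  5  6  7  8  9 10 11 12
a[i]:  23  1 14 18 21 23  9 11 14  7 12 24
dp:     1  1  2  3  4  5  2  3  4  2  4  6
Maximum dp value is 6.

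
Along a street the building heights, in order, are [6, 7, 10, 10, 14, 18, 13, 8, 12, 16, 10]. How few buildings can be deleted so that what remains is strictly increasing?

6

Fewest deletions = n − (longest strictly increasing subsequence).
Patience tails:
6 → extends → [6]
7 → extends → [6, 7]
10 → extends → [6, 7, 10]
10 → already a tail → [6, 7, 10]
14 → extends → [6, 7, 10, 14]
18 → extends → [6, 7, 10, 14, 18]
13 → replaces 14 → [6, 7, 10, 13, 18]
8 → replaces 10 → [6, 7, 8, 13, 18]
12 → replaces 13 → [6, 7, 8, 12, 18]
16 → replaces 18 → [6, 7, 8, 12, 16]
10 → replaces 12 → [6, 7, 8, 10, 16]
Longest strictly increasing subsequence has length 5, so deletions = 11 − 5 = 6.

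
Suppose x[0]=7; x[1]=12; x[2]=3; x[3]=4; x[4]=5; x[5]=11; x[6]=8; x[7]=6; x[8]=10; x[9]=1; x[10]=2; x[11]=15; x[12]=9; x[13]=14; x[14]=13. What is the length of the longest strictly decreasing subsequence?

Negate each value so 'decreasing' becomes 'increasing', then run patience tails on the negated sequence:
-7 → extends → [-7]
-12 → replaces -7 → [-12]
-3 → extends → [-12, -3]
-4 → replaces -3 → [-12, -4]
-5 → replaces -4 → [-12, -5]
-11 → replaces -5 → [-12, -11]
-8 → extends → [-12, -11, -8]
-6 → extends → [-12, -11, -8, -6]
-10 → replaces -8 → [-12, -11, -10, -6]
-1 → extends → [-12, -11, -10, -6, -1]
-2 → replaces -1 → [-12, -11, -10, -6, -2]
-15 → replaces -12 → [-15, -11, -10, -6, -2]
-9 → replaces -6 → [-15, -11, -10, -9, -2]
-14 → replaces -11 → [-15, -14, -10, -9, -2]
-13 → replaces -10 → [-15, -14, -13, -9, -2]
Five tails, so the longest strictly decreasing subsequence of the original has length 5.

5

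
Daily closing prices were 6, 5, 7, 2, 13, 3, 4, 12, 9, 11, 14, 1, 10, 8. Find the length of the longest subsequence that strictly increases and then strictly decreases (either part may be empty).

inc[i] = longest strictly increasing subsequence ending at i; dec[i] = longest strictly decreasing subsequence starting at i:
i:      1  2  3  4  5  6  7  8  9 10 11 12 13 14
a[i]:   6  5  7  2 13  3  4 12  9 11 14  1 10  8
inc:    1  1  2  1  3  2  3  4  4  5  6  1  5  4
dec:    4  3  3  2  5  2  2  4  2  3  3  1  2  1
Best peak at i=11 (value 14): inc=6, dec=3, length 6+3−1 = 8.

8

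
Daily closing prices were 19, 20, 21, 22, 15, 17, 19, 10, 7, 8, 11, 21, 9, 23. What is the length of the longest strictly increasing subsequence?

5

Track the smallest tail for each achievable length (strict):
19 → extends → [19]
20 → extends → [19, 20]
21 → extends → [19, 20, 21]
22 → extends → [19, 20, 21, 22]
15 → replaces 19 → [15, 20, 21, 22]
17 → replaces 20 → [15, 17, 21, 22]
19 → replaces 21 → [15, 17, 19, 22]
10 → replaces 15 → [10, 17, 19, 22]
7 → replaces 10 → [7, 17, 19, 22]
8 → replaces 17 → [7, 8, 19, 22]
11 → replaces 19 → [7, 8, 11, 22]
21 → replaces 22 → [7, 8, 11, 21]
9 → replaces 11 → [7, 8, 9, 21]
23 → extends → [7, 8, 9, 21, 23]
Five tails, so the longest strictly increasing subsequence has length 5 (e.g. 19, 20, 21, 22, 23).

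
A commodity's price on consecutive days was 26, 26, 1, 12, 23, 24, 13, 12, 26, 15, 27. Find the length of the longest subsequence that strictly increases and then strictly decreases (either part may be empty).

inc[i] = longest strictly increasing subsequence ending at i; dec[i] = longest strictly decreasing subsequence starting at i:
i:      1  2  3  4  5  6  7  8  9 10 11
a[i]:  26 26  1 12 23 24 13 12 26 15 27
inc:    1  1  1  2  3  4  3  2  5  4  6
dec:    4  4  1  1  3  3  2  1  2  1  1
Best peak at i=6 (value 24): inc=4, dec=3, length 4+3−1 = 6.

6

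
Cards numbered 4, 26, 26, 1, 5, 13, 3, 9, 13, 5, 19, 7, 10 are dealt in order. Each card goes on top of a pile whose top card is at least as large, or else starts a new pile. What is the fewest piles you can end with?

Place each on the leftmost legal pile:
4 → new pile 1 (tops now [4])
26 → new pile 2 (tops now [4, 26])
26 → pile 2 (tops now [4, 26])
1 → pile 1 (tops now [1, 26])
5 → pile 2 (tops now [1, 5])
13 → new pile 3 (tops now [1, 5, 13])
3 → pile 2 (tops now [1, 3, 13])
9 → pile 3 (tops now [1, 3, 9])
13 → new pile 4 (tops now [1, 3, 9, 13])
5 → pile 3 (tops now [1, 3, 5, 13])
19 → new pile 5 (tops now [1, 3, 5, 13, 19])
7 → pile 4 (tops now [1, 3, 5, 7, 19])
10 → pile 5 (tops now [1, 3, 5, 7, 10])
Five piles.

5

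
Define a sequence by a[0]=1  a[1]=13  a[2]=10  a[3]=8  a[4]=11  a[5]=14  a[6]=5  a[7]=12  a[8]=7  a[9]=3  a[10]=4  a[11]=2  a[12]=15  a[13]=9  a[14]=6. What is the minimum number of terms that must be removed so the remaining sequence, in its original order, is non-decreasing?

10

Fewest deletions = n − (longest non-decreasing subsequence).
i:      0  1  2  3  4  5  6  7  8  9 10 11 12 13 14
a[i]:   1 13 10  8 11 14  5 12  7  3  4  2 15  9  6
dp:     1  2  2  2  3  4  2  4  3  2  3  2  5  4  4
max dp = 5, so deletions = 15 − 5 = 10.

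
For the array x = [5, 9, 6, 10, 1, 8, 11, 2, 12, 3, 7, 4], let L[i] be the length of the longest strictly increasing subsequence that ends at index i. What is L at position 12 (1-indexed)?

4

dp[i] = 1 + max{dp[j] : j<i, x[j]<x[i]} (or 1 if no such j):
i:      1  2  3  4  5  6  7  8  9 10 11 12
x[i]:   5  9  6 10  1  8 11  2 12  3  7  4
dp:     1  2  2  3  1  3  4  2  5  3  4  4
At index 12 the value is 4.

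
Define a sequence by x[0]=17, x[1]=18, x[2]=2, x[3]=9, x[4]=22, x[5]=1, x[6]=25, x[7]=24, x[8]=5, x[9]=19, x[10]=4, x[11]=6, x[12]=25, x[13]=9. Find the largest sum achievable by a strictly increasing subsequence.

Let S[i] be the best sum of a strictly increasing subsequence ending at i:
i:       0   1   2   3   4   5   6   7   8   9  10  11  12  13
x[i]:   17  18   2   9  22   1  25  24   5  19   4   6  25   9
S:      17  35   2  11  57   1  82  81   7  54   6  13 106  22
Maximum is 106 (e.g. 17 + 18 + 22 + 24 + 25).

106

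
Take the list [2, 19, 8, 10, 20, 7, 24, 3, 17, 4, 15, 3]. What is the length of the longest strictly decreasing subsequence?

5

Let dp[i] be the longest strictly decreasing subsequence ending at i:
i:      1  2  3  4  5  6  7  8  9 10 11 12
a[i]:   2 19  8 10 20  7 24  3 17  4 15  3
dp:     1  1  2  2  1  3  1  4  2  4  3  5
Maximum is 5.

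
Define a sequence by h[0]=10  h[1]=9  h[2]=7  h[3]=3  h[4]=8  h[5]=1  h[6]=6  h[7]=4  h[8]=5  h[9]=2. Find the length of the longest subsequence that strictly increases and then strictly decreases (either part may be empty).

6

inc[i] = longest strictly increasing subsequence ending at i; dec[i] = longest strictly decreasing subsequence starting at i:
i:      0  1  2  3  4  5  6  7  8  9
h[i]:  10  9  7  3  8  1  6  4  5  2
inc:    1  1  1  1  2  1  2  2  3  2
dec:    6  5  4  2  4  1  3  2  2  1
Best peak at i=0 (value 10): inc=1, dec=6, length 1+6−1 = 6.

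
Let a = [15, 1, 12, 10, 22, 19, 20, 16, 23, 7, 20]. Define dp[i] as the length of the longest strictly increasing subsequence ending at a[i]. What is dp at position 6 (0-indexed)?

dp[i] = 1 + max{dp[j] : j<i, a[j]<a[i]} (or 1 if no such j):
i:      0  1  2  3  4  5  6  7  8  9 10
a[i]:  15  1 12 10 22 19 20 16 23  7 20
dp:     1  1  2  2  3  3  4  3  5  2  4
At index 6 the value is 4.

4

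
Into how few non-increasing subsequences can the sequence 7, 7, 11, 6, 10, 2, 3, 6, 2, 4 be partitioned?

3

The minimum number of non-increasing subsequences covering a sequence equals the length of its longest strictly increasing subsequence.
LIS length is 3 (e.g. 2, 3, 6), so 3 piles are needed.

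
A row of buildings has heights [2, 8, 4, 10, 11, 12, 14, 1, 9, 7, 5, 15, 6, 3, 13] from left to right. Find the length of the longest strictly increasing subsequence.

7

Let dp[i] be the length of the longest such subsequence ending at index i:
i:      1  2  3  4  5  6  7  8  9 10 11 12 13 14 15
a[i]:   2  8  4 10 11 12 14  1  9  7  5 15  6  3 13
dp:     1  2  2  3  4  5  6  1  3  3  3  7  4  2  6
Maximum dp value is 7.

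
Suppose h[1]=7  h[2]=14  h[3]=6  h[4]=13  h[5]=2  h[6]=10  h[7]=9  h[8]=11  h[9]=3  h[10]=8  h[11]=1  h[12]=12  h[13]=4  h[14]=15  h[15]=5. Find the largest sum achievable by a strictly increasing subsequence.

Let S[i] be the best sum of a strictly increasing subsequence ending at i:
i:      1  2  3  4  5  6  7  8  9 10 11 12 13 14 15
h[i]:   7 14  6 13  2 10  9 11  3  8  1 12  4 15  5
S:      7 21  6 20  2 17 16 28  5 15  1 40  9 55 14
Maximum is 55 (e.g. 7 + 10 + 11 + 12 + 15).

55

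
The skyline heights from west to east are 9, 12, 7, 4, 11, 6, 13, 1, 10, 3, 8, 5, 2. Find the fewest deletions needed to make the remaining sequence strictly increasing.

Fewest deletions = n − (longest strictly increasing subsequence).
Patience tails:
9 → extends → [9]
12 → extends → [9, 12]
7 → replaces 9 → [7, 12]
4 → replaces 7 → [4, 12]
11 → replaces 12 → [4, 11]
6 → replaces 11 → [4, 6]
13 → extends → [4, 6, 13]
1 → replaces 4 → [1, 6, 13]
10 → replaces 13 → [1, 6, 10]
3 → replaces 6 → [1, 3, 10]
8 → replaces 10 → [1, 3, 8]
5 → replaces 8 → [1, 3, 5]
2 → replaces 3 → [1, 2, 5]
Longest strictly increasing subsequence has length 3, so deletions = 13 − 3 = 10.

10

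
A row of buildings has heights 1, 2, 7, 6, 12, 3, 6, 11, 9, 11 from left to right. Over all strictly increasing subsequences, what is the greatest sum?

32

Let S[i] be the best sum of a strictly increasing subsequence ending at i:
i:      1  2  3  4  5  6  7  8  9 10
a[i]:   1  2  7  6 12  3  6 11  9 11
S:      1  3 10  9 22  6 12 23 21 32
Maximum is 32 (e.g. 1 + 2 + 3 + 6 + 9 + 11).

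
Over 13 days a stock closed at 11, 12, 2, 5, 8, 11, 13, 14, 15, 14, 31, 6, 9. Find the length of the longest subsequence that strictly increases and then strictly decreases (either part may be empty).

inc[i] = longest strictly increasing subsequence ending at i; dec[i] = longest strictly decreasing subsequence starting at i:
i:      1  2  3  4  5  6  7  8  9 10 11 12 13
a[i]:  11 12  2  5  8 11 13 14 15 14 31  6  9
inc:    1  2  1  2  3  4  5  6  7  6  8  3  4
dec:    3  3  1  1  2  2  2  2  3  2  2  1  1
Best peak at i=9 (value 15): inc=7, dec=3, length 7+3−1 = 9.

9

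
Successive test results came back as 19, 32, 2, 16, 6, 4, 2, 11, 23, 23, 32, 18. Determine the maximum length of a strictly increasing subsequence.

5

Track the smallest tail for each achievable length (strict):
19 → extends → [19]
32 → extends → [19, 32]
2 → replaces 19 → [2, 32]
16 → replaces 32 → [2, 16]
6 → replaces 16 → [2, 6]
4 → replaces 6 → [2, 4]
2 → already a tail → [2, 4]
11 → extends → [2, 4, 11]
23 → extends → [2, 4, 11, 23]
23 → already a tail → [2, 4, 11, 23]
32 → extends → [2, 4, 11, 23, 32]
18 → replaces 23 → [2, 4, 11, 18, 32]
Five tails, so the longest strictly increasing subsequence has length 5 (e.g. 2, 6, 11, 23, 32).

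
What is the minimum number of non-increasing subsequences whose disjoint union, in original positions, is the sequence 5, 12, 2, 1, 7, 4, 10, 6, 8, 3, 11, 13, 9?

6

The minimum number of non-increasing subsequences covering a sequence equals the length of its longest strictly increasing subsequence.
LIS length is 6 (e.g. 2, 4, 6, 8, 11, 13), so 6 piles are needed.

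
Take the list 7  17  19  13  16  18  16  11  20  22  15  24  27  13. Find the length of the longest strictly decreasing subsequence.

5

Negate each value so 'decreasing' becomes 'increasing', then run patience tails on the negated sequence:
-7 → extends → [-7]
-17 → replaces -7 → [-17]
-19 → replaces -17 → [-19]
-13 → extends → [-19, -13]
-16 → replaces -13 → [-19, -16]
-18 → replaces -16 → [-19, -18]
-16 → extends → [-19, -18, -16]
-11 → extends → [-19, -18, -16, -11]
-20 → replaces -19 → [-20, -18, -16, -11]
-22 → replaces -20 → [-22, -18, -16, -11]
-15 → replaces -11 → [-22, -18, -16, -15]
-24 → replaces -22 → [-24, -18, -16, -15]
-27 → replaces -24 → [-27, -18, -16, -15]
-13 → extends → [-27, -18, -16, -15, -13]
Five tails, so the longest strictly decreasing subsequence of the original has length 5.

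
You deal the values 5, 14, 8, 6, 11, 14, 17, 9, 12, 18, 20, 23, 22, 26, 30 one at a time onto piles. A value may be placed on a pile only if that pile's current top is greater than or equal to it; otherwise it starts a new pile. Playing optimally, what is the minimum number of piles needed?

10

Place each on the leftmost legal pile:
5 → new pile 1 (tops now [5])
14 → new pile 2 (tops now [5, 14])
8 → pile 2 (tops now [5, 8])
6 → pile 2 (tops now [5, 6])
11 → new pile 3 (tops now [5, 6, 11])
14 → new pile 4 (tops now [5, 6, 11, 14])
17 → new pile 5 (tops now [5, 6, 11, 14, 17])
9 → pile 3 (tops now [5, 6, 9, 14, 17])
12 → pile 4 (tops now [5, 6, 9, 12, 17])
18 → new pile 6 (tops now [5, 6, 9, 12, 17, 18])
20 → new pile 7 (tops now [5, 6, 9, 12, 17, 18, 20])
23 → new pile 8 (tops now [5, 6, 9, 12, 17, 18, 20, 23])
22 → pile 8 (tops now [5, 6, 9, 12, 17, 18, 20, 22])
26 → new pile 9 (tops now [5, 6, 9, 12, 17, 18, 20, 22, 26])
30 → new pile 10 (tops now [5, 6, 9, 12, 17, 18, 20, 22, 26, 30])
Ten piles.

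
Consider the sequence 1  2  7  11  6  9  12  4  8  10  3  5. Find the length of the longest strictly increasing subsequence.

5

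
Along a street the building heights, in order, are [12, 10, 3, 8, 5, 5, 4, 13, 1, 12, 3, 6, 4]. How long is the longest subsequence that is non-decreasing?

4

Let dp[i] be the length of the longest such subsequence ending at index i:
i:      1  2  3  4  5  6  7  8  9 10 11 12 13
a[i]:  12 10  3  8  5  5  4 13  1 12  3  6  4
dp:     1  1  1  2  2  3  2  4  1  4  2  4  3
Maximum dp value is 4.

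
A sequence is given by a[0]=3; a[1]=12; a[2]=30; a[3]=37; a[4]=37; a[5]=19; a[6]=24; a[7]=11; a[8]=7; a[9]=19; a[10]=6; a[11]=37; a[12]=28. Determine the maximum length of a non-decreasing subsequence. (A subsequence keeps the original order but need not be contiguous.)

6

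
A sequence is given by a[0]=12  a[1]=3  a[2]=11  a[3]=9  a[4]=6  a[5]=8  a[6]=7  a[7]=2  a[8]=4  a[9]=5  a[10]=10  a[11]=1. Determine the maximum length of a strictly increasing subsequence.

4

Track the smallest tail for each achievable length (strict):
12 → extends → [12]
3 → replaces 12 → [3]
11 → extends → [3, 11]
9 → replaces 11 → [3, 9]
6 → replaces 9 → [3, 6]
8 → extends → [3, 6, 8]
7 → replaces 8 → [3, 6, 7]
2 → replaces 3 → [2, 6, 7]
4 → replaces 6 → [2, 4, 7]
5 → replaces 7 → [2, 4, 5]
10 → extends → [2, 4, 5, 10]
1 → replaces 2 → [1, 4, 5, 10]
Four tails, so the longest strictly increasing subsequence has length 4 (e.g. 3, 6, 8, 10).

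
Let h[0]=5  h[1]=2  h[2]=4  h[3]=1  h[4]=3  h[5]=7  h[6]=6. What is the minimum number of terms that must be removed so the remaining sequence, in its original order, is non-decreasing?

4

Fewest deletions = n − (longest non-decreasing subsequence).
i:     0 1 2 3 4 5 6
h[i]:  5 2 4 1 3 7 6
dp:    1 1 2 1 2 3 3
max dp = 3, so deletions = 7 − 3 = 4.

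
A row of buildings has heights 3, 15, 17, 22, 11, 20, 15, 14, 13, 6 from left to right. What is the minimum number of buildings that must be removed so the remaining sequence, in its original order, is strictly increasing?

6

Fewest deletions = n − (longest strictly increasing subsequence).
Patience tails:
3 → extends → [3]
15 → extends → [3, 15]
17 → extends → [3, 15, 17]
22 → extends → [3, 15, 17, 22]
11 → replaces 15 → [3, 11, 17, 22]
20 → replaces 22 → [3, 11, 17, 20]
15 → replaces 17 → [3, 11, 15, 20]
14 → replaces 15 → [3, 11, 14, 20]
13 → replaces 14 → [3, 11, 13, 20]
6 → replaces 11 → [3, 6, 13, 20]
Longest strictly increasing subsequence has length 4, so deletions = 10 − 4 = 6.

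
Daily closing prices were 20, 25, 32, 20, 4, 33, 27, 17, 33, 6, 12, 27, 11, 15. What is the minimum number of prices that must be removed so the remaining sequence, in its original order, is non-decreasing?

9

Fewest deletions = n − (longest non-decreasing subsequence).
Patience tails:
20 → extends → [20]
25 → extends → [20, 25]
32 → extends → [20, 25, 32]
20 → replaces 25 → [20, 20, 32]
4 → replaces 20 → [4, 20, 32]
33 → extends → [4, 20, 32, 33]
27 → replaces 32 → [4, 20, 27, 33]
17 → replaces 20 → [4, 17, 27, 33]
33 → extends → [4, 17, 27, 33, 33]
6 → replaces 17 → [4, 6, 27, 33, 33]
12 → replaces 27 → [4, 6, 12, 33, 33]
27 → replaces 33 → [4, 6, 12, 27, 33]
11 → replaces 12 → [4, 6, 11, 27, 33]
15 → replaces 27 → [4, 6, 11, 15, 33]
Longest non-decreasing subsequence has length 5, so deletions = 14 − 5 = 9.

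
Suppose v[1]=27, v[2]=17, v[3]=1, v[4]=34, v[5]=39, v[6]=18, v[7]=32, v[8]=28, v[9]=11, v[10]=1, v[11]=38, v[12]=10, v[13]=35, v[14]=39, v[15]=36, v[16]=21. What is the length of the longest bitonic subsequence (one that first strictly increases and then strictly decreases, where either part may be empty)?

inc[i] = longest strictly increasing subsequence ending at i; dec[i] = longest strictly decreasing subsequence starting at i:
i:      1  2  3  4  5  6  7  8  9 10 11 12 13 14 15 16
v[i]:  27 17  1 34 39 18 32 28 11  1 38 10 35 39 36 21
inc:    1  1  1  2  3  2  3  3  2  1  4  2  4  5  5  3
dec:    4  3  1  5  5  3  4  3  2  1  3  1  2  3  2  1
Best peak at i=5 (value 39): inc=3, dec=5, length 3+5−1 = 7.

7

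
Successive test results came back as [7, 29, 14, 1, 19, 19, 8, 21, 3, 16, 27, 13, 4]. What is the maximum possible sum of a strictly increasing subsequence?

88

Let S[i] be the best sum of a strictly increasing subsequence ending at i:
i:      1  2  3  4  5  6  7  8  9 10 11 12 13
a[i]:   7 29 14  1 19 19  8 21  3 16 27 13  4
S:      7 36 21  1 40 40 15 61  4 37 88 28  8
Maximum is 88 (e.g. 7 + 14 + 19 + 21 + 27).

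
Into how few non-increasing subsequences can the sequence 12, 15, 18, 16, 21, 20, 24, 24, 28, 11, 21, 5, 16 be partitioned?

The minimum number of non-increasing subsequences covering a sequence equals the length of its longest strictly increasing subsequence.
LIS length is 6 (e.g. 12, 15, 18, 21, 24, 28), so 6 piles are needed.

6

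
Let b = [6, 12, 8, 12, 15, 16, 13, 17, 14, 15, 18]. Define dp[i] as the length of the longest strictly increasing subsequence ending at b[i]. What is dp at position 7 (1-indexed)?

4

dp[i] = 1 + max{dp[j] : j<i, b[j]<b[i]} (or 1 if no such j):
i:      1  2  3  4  5  6  7  8  9 10 11
b[i]:   6 12  8 12 15 16 13 17 14 15 18
dp:     1  2  2  3  4  5  4  6  5  6  7
At index 7 the value is 4.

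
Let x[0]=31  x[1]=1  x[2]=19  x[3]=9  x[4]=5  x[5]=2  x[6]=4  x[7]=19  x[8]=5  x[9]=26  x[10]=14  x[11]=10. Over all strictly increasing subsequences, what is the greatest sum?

Let S[i] be the best sum of a strictly increasing subsequence ending at i:
i:      0  1  2  3  4  5  6  7  8  9 10 11
x[i]:  31  1 19  9  5  2  4 19  5 26 14 10
S:     31  1 20 10  6  3  7 29 12 55 26 22
Maximum is 55 (e.g. 1 + 9 + 19 + 26).

55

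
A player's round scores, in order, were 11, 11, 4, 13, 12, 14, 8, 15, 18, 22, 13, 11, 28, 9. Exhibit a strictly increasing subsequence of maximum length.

11, 13, 14, 15, 18, 22, 28

Patience tails give the LIS length; then backtrack through the dp parents:
11 → extends → [11]
11 → already a tail → [11]
4 → replaces 11 → [4]
13 → extends → [4, 13]
12 → replaces 13 → [4, 12]
14 → extends → [4, 12, 14]
8 → replaces 12 → [4, 8, 14]
15 → extends → [4, 8, 14, 15]
18 → extends → [4, 8, 14, 15, 18]
22 → extends → [4, 8, 14, 15, 18, 22]
13 → replaces 14 → [4, 8, 13, 15, 18, 22]
11 → replaces 13 → [4, 8, 11, 15, 18, 22]
28 → extends → [4, 8, 11, 15, 18, 22, 28]
9 → replaces 11 → [4, 8, 9, 15, 18, 22, 28]
Length 7; one witness is 11, 13, 14, 15, 18, 22, 28.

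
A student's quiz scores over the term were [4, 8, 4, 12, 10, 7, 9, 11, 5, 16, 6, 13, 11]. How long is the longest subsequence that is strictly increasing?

Track the smallest tail for each achievable length (strict):
4 → extends → [4]
8 → extends → [4, 8]
4 → already a tail → [4, 8]
12 → extends → [4, 8, 12]
10 → replaces 12 → [4, 8, 10]
7 → replaces 8 → [4, 7, 10]
9 → replaces 10 → [4, 7, 9]
11 → extends → [4, 7, 9, 11]
5 → replaces 7 → [4, 5, 9, 11]
16 → extends → [4, 5, 9, 11, 16]
6 → replaces 9 → [4, 5, 6, 11, 16]
13 → replaces 16 → [4, 5, 6, 11, 13]
11 → already a tail → [4, 5, 6, 11, 13]
Five tails, so the longest strictly increasing subsequence has length 5 (e.g. 4, 8, 10, 11, 16).

5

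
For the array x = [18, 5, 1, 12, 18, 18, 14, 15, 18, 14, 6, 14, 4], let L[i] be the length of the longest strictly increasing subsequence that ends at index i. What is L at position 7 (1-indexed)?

3

dp[i] = 1 + max{dp[j] : j<i, x[j]<x[i]} (or 1 if no such j):
i:      1  2  3  4  5  6  7  8  9 10 11 12 13
x[i]:  18  5  1 12 18 18 14 15 18 14  6 14  4
dp:     1  1  1  2  3  3  3  4  5  3  2  3  2
At index 7 the value is 3.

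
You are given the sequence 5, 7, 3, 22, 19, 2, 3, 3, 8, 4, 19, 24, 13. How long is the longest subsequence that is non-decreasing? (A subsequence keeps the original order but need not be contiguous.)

6

Let dp[i] be the length of the longest such subsequence ending at index i:
i:      1  2  3  4  5  6  7  8  9 10 11 12 13
a[i]:   5  7  3 22 19  2  3  3  8  4 19 24 13
dp:     1  2  1  3  3  1  2  3  4  4  5  6  5
Maximum dp value is 6.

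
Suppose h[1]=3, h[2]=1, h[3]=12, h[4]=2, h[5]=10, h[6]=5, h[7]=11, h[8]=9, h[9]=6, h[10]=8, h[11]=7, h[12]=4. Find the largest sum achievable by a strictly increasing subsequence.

Let S[i] be the best sum of a strictly increasing subsequence ending at i:
i:      1  2  3  4  5  6  7  8  9 10 11 12
h[i]:   3  1 12  2 10  5 11  9  6  8  7  4
S:      3  1 15  3 13  8 24 17 14 22 21  7
Maximum is 24 (e.g. 1 + 2 + 10 + 11).

24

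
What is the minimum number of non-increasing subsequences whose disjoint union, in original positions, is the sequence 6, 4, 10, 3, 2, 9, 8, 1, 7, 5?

2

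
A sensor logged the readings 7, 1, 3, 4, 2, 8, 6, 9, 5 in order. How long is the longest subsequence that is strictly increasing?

Track the smallest tail for each achievable length (strict):
7 → extends → [7]
1 → replaces 7 → [1]
3 → extends → [1, 3]
4 → extends → [1, 3, 4]
2 → replaces 3 → [1, 2, 4]
8 → extends → [1, 2, 4, 8]
6 → replaces 8 → [1, 2, 4, 6]
9 → extends → [1, 2, 4, 6, 9]
5 → replaces 6 → [1, 2, 4, 5, 9]
Five tails, so the longest strictly increasing subsequence has length 5 (e.g. 1, 3, 4, 8, 9).

5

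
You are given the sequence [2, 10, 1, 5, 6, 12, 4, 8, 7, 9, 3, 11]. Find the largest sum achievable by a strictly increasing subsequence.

Let S[i] be the best sum of a strictly increasing subsequence ending at i:
i:      1  2  3  4  5  6  7  8  9 10 11 12
a[i]:   2 10  1  5  6 12  4  8  7  9  3 11
S:      2 12  1  7 13 25  6 21 20 30  5 41
Maximum is 41 (e.g. 2 + 5 + 6 + 8 + 9 + 11).

41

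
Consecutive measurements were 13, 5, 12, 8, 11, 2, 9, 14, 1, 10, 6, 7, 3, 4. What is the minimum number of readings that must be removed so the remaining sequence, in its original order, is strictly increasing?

10

Fewest deletions = n − (longest strictly increasing subsequence).
Patience tails:
13 → extends → [13]
5 → replaces 13 → [5]
12 → extends → [5, 12]
8 → replaces 12 → [5, 8]
11 → extends → [5, 8, 11]
2 → replaces 5 → [2, 8, 11]
9 → replaces 11 → [2, 8, 9]
14 → extends → [2, 8, 9, 14]
1 → replaces 2 → [1, 8, 9, 14]
10 → replaces 14 → [1, 8, 9, 10]
6 → replaces 8 → [1, 6, 9, 10]
7 → replaces 9 → [1, 6, 7, 10]
3 → replaces 6 → [1, 3, 7, 10]
4 → replaces 7 → [1, 3, 4, 10]
Longest strictly increasing subsequence has length 4, so deletions = 14 − 4 = 10.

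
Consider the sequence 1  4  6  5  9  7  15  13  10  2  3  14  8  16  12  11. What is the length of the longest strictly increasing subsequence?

7

Let dp[i] be the length of the longest such subsequence ending at index i:
i:      1  2  3  4  5  6  7  8  9 10 11 12 13 14 15 16
a[i]:   1  4  6  5  9  7 15 13 10  2  3 14  8 16 12 11
dp:     1  2  3  3  4  4  5  5  5  2  3  6  5  7  6  6
Maximum dp value is 7.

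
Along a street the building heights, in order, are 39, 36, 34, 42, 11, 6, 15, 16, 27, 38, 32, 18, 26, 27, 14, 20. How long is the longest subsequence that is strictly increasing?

6

Track the smallest tail for each achievable length (strict):
39 → extends → [39]
36 → replaces 39 → [36]
34 → replaces 36 → [34]
42 → extends → [34, 42]
11 → replaces 34 → [11, 42]
6 → replaces 11 → [6, 42]
15 → replaces 42 → [6, 15]
16 → extends → [6, 15, 16]
27 → extends → [6, 15, 16, 27]
38 → extends → [6, 15, 16, 27, 38]
32 → replaces 38 → [6, 15, 16, 27, 32]
18 → replaces 27 → [6, 15, 16, 18, 32]
26 → replaces 32 → [6, 15, 16, 18, 26]
27 → extends → [6, 15, 16, 18, 26, 27]
14 → replaces 15 → [6, 14, 16, 18, 26, 27]
20 → replaces 26 → [6, 14, 16, 18, 20, 27]
Six tails, so the longest strictly increasing subsequence has length 6 (e.g. 11, 15, 16, 18, 26, 27).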